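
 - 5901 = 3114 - 9015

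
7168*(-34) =- 243712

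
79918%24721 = 5755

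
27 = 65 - 38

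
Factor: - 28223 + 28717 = 2^1*13^1*19^1 = 494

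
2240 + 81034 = 83274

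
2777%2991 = 2777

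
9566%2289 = 410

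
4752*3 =14256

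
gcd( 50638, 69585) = 1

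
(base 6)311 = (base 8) 163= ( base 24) 4j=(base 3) 11021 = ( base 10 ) 115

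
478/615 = 478/615 = 0.78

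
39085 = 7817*5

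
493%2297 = 493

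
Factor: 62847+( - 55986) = 6861 =3^1*2287^1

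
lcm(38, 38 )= 38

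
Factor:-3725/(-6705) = 5/9 = 3^(-2) * 5^1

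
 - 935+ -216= - 1151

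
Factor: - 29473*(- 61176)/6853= 1803040248/6853 = 2^3*3^1 *7^ ( - 1 )*11^( - 1)*89^( - 1)*2549^1*29473^1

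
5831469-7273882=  -1442413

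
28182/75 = 9394/25 = 375.76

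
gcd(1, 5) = 1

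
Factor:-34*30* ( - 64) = 65280 = 2^8 *3^1*5^1* 17^1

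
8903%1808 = 1671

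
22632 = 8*2829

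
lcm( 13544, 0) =0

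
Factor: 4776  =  2^3*3^1*199^1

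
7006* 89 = 623534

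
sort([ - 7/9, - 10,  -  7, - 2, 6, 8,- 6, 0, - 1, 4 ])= [ - 10, - 7,-6, - 2,-1, - 7/9,0, 4, 6 , 8] 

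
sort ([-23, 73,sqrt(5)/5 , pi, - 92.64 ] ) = [ -92.64, - 23,  sqrt( 5) /5,  pi, 73]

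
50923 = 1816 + 49107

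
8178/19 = 430 + 8/19  =  430.42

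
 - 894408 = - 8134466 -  - 7240058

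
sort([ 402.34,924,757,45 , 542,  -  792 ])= [ -792,45,402.34 , 542,757,924]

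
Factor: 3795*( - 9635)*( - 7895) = 3^1 * 5^3*11^1 * 23^1 * 41^1*47^1 * 1579^1 = 288679293375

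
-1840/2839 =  - 1840/2839 = - 0.65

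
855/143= 855/143 = 5.98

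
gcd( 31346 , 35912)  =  2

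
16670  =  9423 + 7247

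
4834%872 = 474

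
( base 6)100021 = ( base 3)101200111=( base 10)7789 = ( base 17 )19g3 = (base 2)1111001101101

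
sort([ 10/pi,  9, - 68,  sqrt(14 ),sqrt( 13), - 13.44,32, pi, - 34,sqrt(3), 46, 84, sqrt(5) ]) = [ - 68,-34, - 13.44, sqrt(3), sqrt( 5) , pi,10/pi, sqrt(13 ),sqrt( 14),9, 32,46 , 84 ]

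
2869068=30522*94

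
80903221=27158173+53745048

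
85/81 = 1 + 4/81 =1.05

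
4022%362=40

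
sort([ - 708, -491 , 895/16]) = [  -  708, -491,895/16]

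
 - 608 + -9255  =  -9863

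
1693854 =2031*834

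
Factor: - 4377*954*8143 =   -  34002383094 = - 2^1*3^3*17^1 *53^1*479^1*1459^1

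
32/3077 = 32/3077= 0.01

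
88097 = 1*88097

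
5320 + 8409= 13729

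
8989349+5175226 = 14164575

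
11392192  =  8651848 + 2740344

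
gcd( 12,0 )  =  12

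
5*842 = 4210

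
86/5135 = 86/5135 = 0.02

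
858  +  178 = 1036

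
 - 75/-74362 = 75/74362 = 0.00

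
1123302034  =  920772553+202529481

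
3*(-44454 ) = -133362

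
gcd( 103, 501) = 1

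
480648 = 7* 68664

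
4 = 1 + 3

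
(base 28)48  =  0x78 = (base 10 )120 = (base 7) 231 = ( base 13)93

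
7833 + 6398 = 14231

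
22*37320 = 821040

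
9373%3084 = 121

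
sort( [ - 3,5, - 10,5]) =[ - 10,-3,5,5]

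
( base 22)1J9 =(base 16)38F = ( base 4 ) 32033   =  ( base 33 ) RK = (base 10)911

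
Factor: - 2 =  - 2^1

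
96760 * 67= 6482920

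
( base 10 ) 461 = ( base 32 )ED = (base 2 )111001101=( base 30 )fb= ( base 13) 296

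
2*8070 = 16140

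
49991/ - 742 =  - 68+465/742  =  - 67.37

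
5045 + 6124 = 11169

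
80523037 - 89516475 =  - 8993438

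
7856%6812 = 1044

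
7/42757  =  7/42757= 0.00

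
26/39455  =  2/3035 = 0.00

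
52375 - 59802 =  - 7427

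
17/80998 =17/80998=0.00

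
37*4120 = 152440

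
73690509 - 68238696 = 5451813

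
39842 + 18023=57865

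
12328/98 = 6164/49 = 125.80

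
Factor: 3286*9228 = 30323208 = 2^3*3^1*31^1* 53^1*769^1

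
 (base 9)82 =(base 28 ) 2I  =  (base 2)1001010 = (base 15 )4E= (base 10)74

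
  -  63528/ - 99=21176/33 = 641.70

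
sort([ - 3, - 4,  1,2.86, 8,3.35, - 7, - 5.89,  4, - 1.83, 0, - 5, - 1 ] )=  [ - 7,-5.89, - 5, - 4, - 3, - 1.83, - 1, 0,  1,  2.86 , 3.35,4,8]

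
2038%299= 244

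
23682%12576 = 11106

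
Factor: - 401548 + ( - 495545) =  - 897093=-  3^2 * 263^1*379^1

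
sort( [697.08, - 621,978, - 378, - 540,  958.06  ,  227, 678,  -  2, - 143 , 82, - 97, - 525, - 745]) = [ -745,-621, - 540 ,-525, - 378,-143, - 97, - 2, 82,227, 678, 697.08,958.06,978]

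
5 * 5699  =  28495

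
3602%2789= 813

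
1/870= 1/870= 0.00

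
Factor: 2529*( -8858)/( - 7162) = 3^2*43^1*103^1 * 281^1*3581^( - 1 )=11200941/3581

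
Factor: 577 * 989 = 570653 = 23^1*43^1*577^1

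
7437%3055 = 1327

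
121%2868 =121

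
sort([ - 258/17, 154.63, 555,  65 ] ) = [ -258/17 , 65,  154.63, 555]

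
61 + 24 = 85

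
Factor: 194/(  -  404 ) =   -  2^( - 1)*97^1*101^( - 1 ) = - 97/202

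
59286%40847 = 18439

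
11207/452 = 11207/452 = 24.79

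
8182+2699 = 10881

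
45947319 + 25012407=70959726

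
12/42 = 2/7 =0.29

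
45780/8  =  11445/2 = 5722.50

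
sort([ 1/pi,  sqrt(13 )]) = [ 1/pi , sqrt( 13 ) ] 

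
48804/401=121+283/401 = 121.71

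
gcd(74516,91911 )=1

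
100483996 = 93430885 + 7053111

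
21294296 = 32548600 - 11254304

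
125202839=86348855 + 38853984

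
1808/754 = 2+150/377 = 2.40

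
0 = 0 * 4106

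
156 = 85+71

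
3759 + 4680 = 8439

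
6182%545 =187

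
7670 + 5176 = 12846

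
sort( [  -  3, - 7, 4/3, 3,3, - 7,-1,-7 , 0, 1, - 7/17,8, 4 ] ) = [ - 7, - 7, - 7, - 3,-1, - 7/17, 0, 1, 4/3, 3, 3, 4, 8]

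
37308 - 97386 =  - 60078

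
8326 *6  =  49956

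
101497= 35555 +65942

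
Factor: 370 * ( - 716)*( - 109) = 2^3* 5^1*37^1*109^1*179^1 = 28876280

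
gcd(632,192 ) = 8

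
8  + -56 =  - 48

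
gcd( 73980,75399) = 3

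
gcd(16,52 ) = 4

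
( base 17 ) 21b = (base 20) 1a6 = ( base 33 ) IC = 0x25e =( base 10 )606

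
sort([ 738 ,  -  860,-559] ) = [- 860 , - 559,738] 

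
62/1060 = 31/530 = 0.06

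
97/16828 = 97/16828 = 0.01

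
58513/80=58513/80 = 731.41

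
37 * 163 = 6031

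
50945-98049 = -47104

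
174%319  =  174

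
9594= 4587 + 5007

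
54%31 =23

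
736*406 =298816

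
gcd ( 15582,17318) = 14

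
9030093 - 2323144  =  6706949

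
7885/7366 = 7885/7366 = 1.07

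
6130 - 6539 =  - 409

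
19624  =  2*9812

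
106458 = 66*1613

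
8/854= 4/427 = 0.01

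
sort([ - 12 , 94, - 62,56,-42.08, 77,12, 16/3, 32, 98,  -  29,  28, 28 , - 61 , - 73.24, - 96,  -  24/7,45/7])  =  [ - 96, - 73.24, -62, - 61, - 42.08,- 29,  -  12 , - 24/7,16/3,45/7,12 , 28,28,32, 56, 77,94, 98]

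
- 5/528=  - 1+523/528 = - 0.01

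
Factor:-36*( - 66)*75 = 2^3 * 3^4 * 5^2*11^1 =178200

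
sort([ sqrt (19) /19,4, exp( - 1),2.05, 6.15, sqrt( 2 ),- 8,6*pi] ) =[ - 8,  sqrt(19)/19, exp ( - 1), sqrt(2 ), 2.05,4, 6.15, 6*pi]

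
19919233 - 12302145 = 7617088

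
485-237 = 248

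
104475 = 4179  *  25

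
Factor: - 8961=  - 3^1*29^1*103^1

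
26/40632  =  13/20316 = 0.00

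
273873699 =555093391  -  281219692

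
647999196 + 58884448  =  706883644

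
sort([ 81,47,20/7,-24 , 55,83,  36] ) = [ - 24,20/7,36, 47,55,81,83] 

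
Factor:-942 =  - 2^1*3^1*157^1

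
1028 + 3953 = 4981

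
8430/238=4215/119 = 35.42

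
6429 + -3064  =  3365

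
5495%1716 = 347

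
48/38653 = 48/38653 = 0.00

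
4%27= 4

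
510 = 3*170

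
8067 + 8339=16406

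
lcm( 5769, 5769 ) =5769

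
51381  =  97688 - 46307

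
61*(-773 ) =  - 47153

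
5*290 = 1450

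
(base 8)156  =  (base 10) 110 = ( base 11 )A0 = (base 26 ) 46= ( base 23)4I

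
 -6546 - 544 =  - 7090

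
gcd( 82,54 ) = 2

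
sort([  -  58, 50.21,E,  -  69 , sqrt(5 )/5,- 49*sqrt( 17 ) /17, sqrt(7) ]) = [- 69 , - 58, - 49*sqrt(17) /17,sqrt(5) /5,sqrt( 7) , E , 50.21 ] 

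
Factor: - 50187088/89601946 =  - 3584792/6400139  =  -  2^3*109^1*4111^1*6400139^( - 1)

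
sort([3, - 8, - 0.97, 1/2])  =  [  -  8,  -  0.97,1/2, 3]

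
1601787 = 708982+892805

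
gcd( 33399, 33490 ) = 1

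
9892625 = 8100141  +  1792484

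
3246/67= 48 + 30/67 = 48.45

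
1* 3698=3698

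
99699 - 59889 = 39810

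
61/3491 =61/3491 = 0.02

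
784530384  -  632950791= 151579593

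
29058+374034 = 403092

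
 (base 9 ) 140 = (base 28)45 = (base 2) 1110101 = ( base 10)117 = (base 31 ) 3o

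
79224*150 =11883600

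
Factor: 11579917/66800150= 2^( - 1)*5^(-2) * 41^1*53^1*73^2*1336003^( - 1)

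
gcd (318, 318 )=318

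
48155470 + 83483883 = 131639353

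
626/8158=313/4079 = 0.08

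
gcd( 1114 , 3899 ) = 557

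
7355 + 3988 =11343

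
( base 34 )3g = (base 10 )118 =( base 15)7D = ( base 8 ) 166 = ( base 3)11101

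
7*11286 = 79002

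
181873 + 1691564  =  1873437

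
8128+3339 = 11467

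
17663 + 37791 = 55454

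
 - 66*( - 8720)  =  575520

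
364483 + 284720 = 649203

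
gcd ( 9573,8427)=3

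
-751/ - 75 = 751/75=10.01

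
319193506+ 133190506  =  452384012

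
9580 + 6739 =16319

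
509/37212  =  509/37212 = 0.01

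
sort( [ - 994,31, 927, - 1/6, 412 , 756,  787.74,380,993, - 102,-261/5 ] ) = [ - 994 ,-102, - 261/5, - 1/6,  31, 380, 412,756,  787.74, 927, 993 ] 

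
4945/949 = 4945/949 = 5.21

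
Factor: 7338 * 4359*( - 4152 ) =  - 2^4 * 3^3*173^1*1223^1*1453^1 = - 132807291984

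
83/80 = 83/80 = 1.04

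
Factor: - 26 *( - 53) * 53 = 73034 = 2^1*13^1*53^2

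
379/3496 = 379/3496 = 0.11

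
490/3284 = 245/1642= 0.15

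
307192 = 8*38399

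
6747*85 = 573495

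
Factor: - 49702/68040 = -24851/34020 = - 2^( - 2 )*3^( - 5)*5^( - 1)*7^(-1)  *  24851^1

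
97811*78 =7629258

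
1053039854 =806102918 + 246936936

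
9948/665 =14 + 638/665=14.96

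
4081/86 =4081/86 = 47.45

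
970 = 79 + 891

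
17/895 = 17/895 = 0.02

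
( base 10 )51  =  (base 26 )1P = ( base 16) 33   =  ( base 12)43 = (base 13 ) 3c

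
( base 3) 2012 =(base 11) 54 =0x3b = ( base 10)59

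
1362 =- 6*( - 227)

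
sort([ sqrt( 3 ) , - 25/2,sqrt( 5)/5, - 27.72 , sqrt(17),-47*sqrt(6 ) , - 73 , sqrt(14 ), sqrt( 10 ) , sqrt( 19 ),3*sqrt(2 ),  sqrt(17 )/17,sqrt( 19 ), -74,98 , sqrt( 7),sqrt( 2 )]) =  [ - 47*sqrt( 6), - 74, - 73, - 27.72, - 25/2,sqrt( 17)/17,sqrt( 5)/5  ,  sqrt(2 ) , sqrt(3) , sqrt (7 ), sqrt(10),sqrt ( 14),sqrt( 17), 3*sqrt( 2), sqrt( 19 ), sqrt(19),  98]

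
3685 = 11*335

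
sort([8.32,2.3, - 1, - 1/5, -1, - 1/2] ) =[  -  1 ,-1, - 1/2, - 1/5,2.3,8.32 ]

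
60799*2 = 121598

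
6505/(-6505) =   -  1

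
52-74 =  - 22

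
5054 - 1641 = 3413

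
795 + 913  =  1708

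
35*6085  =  212975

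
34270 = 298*115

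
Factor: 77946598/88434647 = 2^1*7^( - 1)*17^1 * 2292547^1*12633521^( - 1 ) 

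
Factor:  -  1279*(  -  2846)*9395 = 34198119430 = 2^1*5^1*1279^1*1423^1  *1879^1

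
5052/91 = 55+47/91 = 55.52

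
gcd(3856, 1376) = 16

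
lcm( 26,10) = 130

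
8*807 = 6456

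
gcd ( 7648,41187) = 1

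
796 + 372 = 1168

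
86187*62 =5343594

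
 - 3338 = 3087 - 6425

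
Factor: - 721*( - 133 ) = 7^2 * 19^1*103^1 = 95893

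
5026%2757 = 2269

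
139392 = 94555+44837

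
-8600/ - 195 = 44+4/39  =  44.10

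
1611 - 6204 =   -  4593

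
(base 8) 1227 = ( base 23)15j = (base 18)20F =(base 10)663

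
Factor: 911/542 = 2^( - 1) * 271^( - 1)*911^1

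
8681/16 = 8681/16 = 542.56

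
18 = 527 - 509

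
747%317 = 113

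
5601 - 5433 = 168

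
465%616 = 465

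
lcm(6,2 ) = 6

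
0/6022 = 0 = 0.00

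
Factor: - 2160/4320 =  - 2^(-1)=- 1/2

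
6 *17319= 103914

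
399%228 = 171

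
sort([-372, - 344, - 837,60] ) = [ - 837, - 372, - 344,60] 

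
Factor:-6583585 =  - 5^1*1316717^1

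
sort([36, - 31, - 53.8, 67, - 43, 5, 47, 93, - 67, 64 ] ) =[- 67,  -  53.8, - 43, - 31,5,36,47 , 64 , 67,93 ] 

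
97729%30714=5587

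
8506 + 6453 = 14959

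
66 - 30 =36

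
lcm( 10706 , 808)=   42824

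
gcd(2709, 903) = 903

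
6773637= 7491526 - 717889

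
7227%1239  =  1032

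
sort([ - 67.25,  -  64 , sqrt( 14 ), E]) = [ - 67.25, - 64,E , sqrt( 14) ] 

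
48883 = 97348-48465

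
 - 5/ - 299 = 5/299 = 0.02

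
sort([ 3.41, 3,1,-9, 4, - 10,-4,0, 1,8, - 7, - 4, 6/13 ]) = [-10, - 9 ,  -  7,  -  4, - 4,0,6/13, 1, 1, 3, 3.41, 4, 8] 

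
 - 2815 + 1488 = -1327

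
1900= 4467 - 2567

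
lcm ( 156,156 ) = 156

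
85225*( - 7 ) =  - 596575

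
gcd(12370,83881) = 1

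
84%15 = 9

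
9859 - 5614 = 4245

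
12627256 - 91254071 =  -78626815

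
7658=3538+4120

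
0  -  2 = -2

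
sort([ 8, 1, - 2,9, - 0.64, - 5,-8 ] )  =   [ - 8, - 5, - 2, - 0.64  ,  1, 8,9]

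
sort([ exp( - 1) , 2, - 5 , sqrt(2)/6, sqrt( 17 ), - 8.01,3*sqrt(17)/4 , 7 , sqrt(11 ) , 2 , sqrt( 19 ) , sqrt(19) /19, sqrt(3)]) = [ - 8.01, - 5,sqrt( 19)/19  ,  sqrt ( 2) /6,exp(  -  1), sqrt ( 3),2,2,3*sqrt (17)/4 , sqrt(11 ), sqrt (17), sqrt(19) , 7 ]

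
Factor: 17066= 2^1*7^1*23^1 * 53^1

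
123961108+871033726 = 994994834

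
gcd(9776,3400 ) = 8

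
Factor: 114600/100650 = 764/671 = 2^2*11^( - 1 ) * 61^( - 1)*191^1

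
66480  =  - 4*( - 16620 )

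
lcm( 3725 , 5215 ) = 26075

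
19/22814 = 19/22814 = 0.00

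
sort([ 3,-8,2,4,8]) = [ - 8, 2,3,4,8]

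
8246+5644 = 13890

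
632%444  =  188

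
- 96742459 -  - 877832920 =781090461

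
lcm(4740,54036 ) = 270180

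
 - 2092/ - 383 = 2092/383 = 5.46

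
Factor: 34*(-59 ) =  -2^1*17^1*59^1 = - 2006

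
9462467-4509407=4953060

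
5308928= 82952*64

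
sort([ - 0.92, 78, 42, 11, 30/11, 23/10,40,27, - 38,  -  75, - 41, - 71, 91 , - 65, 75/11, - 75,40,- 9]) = [ - 75,-75, -71 ,- 65, - 41 ,- 38,- 9, - 0.92, 23/10,30/11,75/11 , 11, 27,40 , 40,42,78,91 ] 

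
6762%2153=303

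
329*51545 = 16958305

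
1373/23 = 1373/23 = 59.70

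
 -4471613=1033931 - 5505544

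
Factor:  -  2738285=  - 5^1*11^1*49787^1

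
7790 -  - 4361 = 12151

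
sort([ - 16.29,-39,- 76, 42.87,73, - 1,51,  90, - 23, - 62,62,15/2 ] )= [  -  76 , - 62, - 39, - 23, - 16.29 , - 1,15/2,42.87, 51,  62, 73,90]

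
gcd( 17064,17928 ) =216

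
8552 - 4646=3906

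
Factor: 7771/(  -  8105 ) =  - 5^( - 1)*19^1*409^1*  1621^( - 1)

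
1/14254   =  1/14254 = 0.00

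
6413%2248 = 1917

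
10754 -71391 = - 60637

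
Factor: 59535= 3^5*5^1*7^2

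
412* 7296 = 3005952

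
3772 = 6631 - 2859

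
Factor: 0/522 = 0 = 0^1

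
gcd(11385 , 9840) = 15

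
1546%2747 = 1546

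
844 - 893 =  - 49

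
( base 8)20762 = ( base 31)91A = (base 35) 73a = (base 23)G9J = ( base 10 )8690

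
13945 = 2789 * 5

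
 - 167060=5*(-33412 ) 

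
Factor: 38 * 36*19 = 25992 = 2^3*3^2*19^2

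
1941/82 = 23 + 55/82 =23.67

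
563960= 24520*23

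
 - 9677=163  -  9840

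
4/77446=2/38723 = 0.00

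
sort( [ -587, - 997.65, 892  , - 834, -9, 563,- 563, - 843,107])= [  -  997.65, - 843, - 834, - 587, - 563,  -  9,107, 563, 892 ]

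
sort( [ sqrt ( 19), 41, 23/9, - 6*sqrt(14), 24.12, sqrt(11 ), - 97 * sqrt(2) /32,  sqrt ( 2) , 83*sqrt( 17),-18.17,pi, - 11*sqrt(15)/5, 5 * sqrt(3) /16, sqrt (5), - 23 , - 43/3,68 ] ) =[ - 23,-6 * sqrt(14), - 18.17, - 43/3,  -  11*sqrt(15) /5, - 97 * sqrt(2) /32,5*sqrt(3)/16, sqrt( 2),  sqrt(5),23/9, pi,sqrt(11),  sqrt(19), 24.12, 41 , 68,83*sqrt(17 )]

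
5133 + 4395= 9528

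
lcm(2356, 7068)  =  7068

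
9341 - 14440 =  - 5099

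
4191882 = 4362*961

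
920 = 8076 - 7156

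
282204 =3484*81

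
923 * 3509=3238807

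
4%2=0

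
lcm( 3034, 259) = 21238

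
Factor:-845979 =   -  3^1*281993^1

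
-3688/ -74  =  49+31/37 = 49.84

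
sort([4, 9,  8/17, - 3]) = [- 3,8/17, 4, 9 ]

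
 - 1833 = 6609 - 8442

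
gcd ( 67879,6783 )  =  7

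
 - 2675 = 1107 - 3782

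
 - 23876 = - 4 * 5969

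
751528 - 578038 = 173490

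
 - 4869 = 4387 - 9256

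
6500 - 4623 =1877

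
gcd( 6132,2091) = 3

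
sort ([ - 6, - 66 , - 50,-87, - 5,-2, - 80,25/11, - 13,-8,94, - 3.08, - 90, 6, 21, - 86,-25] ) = [  -  90 ,- 87, - 86  , - 80,-66 ,- 50 ,- 25, - 13 ,  -  8 ,-6,  -  5, - 3.08, - 2,25/11,6, 21, 94 ] 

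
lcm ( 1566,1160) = 31320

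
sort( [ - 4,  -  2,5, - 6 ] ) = [ - 6, -4,  -  2, 5 ] 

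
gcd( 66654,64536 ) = 6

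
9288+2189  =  11477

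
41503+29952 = 71455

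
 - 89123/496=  - 89123/496 = -  179.68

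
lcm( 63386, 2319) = 190158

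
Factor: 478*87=41586 = 2^1*3^1*29^1*239^1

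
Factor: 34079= 53^1*643^1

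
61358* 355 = 21782090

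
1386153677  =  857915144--528238533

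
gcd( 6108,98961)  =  3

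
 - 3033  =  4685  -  7718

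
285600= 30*9520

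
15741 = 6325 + 9416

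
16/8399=16/8399 = 0.00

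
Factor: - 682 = -2^1  *  11^1*31^1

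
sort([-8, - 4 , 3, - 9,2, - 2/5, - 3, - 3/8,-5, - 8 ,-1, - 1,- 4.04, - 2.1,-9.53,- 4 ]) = [ - 9.53,-9, - 8 ,-8, - 5,-4.04 , -4, - 4,-3,-2.1, - 1 ,-1, -2/5,-3/8 , 2 , 3] 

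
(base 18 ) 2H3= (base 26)1AL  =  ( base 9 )1273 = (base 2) 1110111101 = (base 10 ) 957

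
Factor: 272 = 2^4*17^1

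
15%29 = 15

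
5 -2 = 3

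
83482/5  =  83482/5 = 16696.40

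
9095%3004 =83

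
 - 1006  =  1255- 2261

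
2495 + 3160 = 5655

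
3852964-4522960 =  -669996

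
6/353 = 6/353 = 0.02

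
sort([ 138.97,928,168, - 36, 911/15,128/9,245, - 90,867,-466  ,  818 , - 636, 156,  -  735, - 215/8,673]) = [ - 735,- 636, - 466, - 90, - 36, -215/8 , 128/9, 911/15,  138.97 , 156, 168,245, 673, 818, 867, 928] 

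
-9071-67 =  - 9138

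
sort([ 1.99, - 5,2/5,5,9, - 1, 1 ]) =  [ - 5, - 1, 2/5,1, 1.99,  5, 9 ] 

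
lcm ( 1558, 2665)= 101270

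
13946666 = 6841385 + 7105281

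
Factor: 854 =2^1*7^1*61^1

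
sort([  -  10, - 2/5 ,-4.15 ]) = [-10, - 4.15, - 2/5 ] 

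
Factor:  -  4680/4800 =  - 39/40 = - 2^(  -  3 )*3^1*5^(- 1) * 13^1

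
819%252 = 63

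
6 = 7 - 1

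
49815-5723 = 44092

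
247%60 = 7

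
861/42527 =861/42527 = 0.02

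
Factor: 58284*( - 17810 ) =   -  2^3 * 3^2*5^1*13^1*137^1 * 1619^1 = - 1038038040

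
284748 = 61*4668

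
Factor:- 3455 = - 5^1*691^1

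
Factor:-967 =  -967^1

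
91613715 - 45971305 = 45642410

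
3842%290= 72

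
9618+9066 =18684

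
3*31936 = 95808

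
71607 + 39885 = 111492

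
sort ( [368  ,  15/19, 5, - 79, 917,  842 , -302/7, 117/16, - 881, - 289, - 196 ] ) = [ - 881, - 289, - 196, - 79, - 302/7, 15/19,5, 117/16,368, 842,  917] 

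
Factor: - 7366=-2^1* 29^1 * 127^1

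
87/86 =87/86 =1.01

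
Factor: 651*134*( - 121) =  - 2^1*3^1 * 7^1 * 11^2*31^1*67^1 = - 10555314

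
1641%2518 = 1641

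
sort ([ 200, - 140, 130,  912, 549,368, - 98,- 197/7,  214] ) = [  -  140, - 98, - 197/7, 130, 200, 214,368, 549 , 912]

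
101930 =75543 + 26387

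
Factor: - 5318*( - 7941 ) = 42230238 = 2^1*3^1*2647^1*2659^1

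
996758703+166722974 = 1163481677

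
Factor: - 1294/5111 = -2^1*19^( - 1)*269^( - 1)*647^1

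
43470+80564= 124034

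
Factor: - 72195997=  - 72195997^1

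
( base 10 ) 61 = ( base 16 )3d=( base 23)2F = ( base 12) 51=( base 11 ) 56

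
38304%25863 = 12441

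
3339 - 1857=1482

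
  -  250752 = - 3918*64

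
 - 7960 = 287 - 8247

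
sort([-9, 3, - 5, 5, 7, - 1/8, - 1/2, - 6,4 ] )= [-9, - 6,  -  5, - 1/2, - 1/8, 3, 4,5, 7] 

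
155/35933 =155/35933 = 0.00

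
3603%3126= 477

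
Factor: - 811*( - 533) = 432263 =13^1*41^1*811^1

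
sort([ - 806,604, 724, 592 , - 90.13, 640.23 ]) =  [ - 806 , - 90.13, 592, 604, 640.23, 724 ] 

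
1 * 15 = 15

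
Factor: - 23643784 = - 2^3 * 523^1*5651^1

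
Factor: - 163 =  - 163^1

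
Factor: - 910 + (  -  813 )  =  -1723^1 = -1723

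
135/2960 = 27/592=0.05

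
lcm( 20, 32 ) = 160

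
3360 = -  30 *( - 112)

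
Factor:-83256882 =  - 2^1*3^1*37^1*127^1*2953^1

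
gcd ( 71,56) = 1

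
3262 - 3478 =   -  216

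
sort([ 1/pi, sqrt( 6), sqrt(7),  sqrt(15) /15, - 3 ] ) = [  -  3,sqrt ( 15) /15, 1/pi,sqrt(6 ), sqrt( 7)]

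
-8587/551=- 16 + 229/551 =- 15.58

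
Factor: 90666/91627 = 2^1 * 3^3*23^1 * 59^( - 1 )*73^1*1553^( - 1 ) 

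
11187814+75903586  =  87091400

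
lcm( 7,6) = 42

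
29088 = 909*32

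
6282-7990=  - 1708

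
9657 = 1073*9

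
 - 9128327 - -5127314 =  - 4001013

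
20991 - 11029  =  9962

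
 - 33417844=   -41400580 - - 7982736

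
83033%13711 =767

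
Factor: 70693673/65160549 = 3^( - 2)*83^1*89^ ( - 1 )*81349^( - 1 )*851731^1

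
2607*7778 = 20277246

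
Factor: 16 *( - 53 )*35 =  - 29680 = - 2^4*5^1*7^1*53^1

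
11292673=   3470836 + 7821837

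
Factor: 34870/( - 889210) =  - 3487/88921 = - 7^( - 1)*11^1 * 317^1 * 12703^( - 1 ) 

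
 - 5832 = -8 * 729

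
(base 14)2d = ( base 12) 35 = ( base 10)41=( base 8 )51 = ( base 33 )18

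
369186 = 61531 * 6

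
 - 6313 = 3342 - 9655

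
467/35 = 467/35 = 13.34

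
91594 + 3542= 95136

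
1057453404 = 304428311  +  753025093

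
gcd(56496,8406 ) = 6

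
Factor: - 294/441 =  - 2/3 = -  2^1*3^( - 1)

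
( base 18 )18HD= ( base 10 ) 8743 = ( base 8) 21047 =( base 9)12884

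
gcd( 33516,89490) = 114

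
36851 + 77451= 114302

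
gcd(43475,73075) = 925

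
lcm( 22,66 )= 66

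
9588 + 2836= 12424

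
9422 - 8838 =584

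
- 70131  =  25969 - 96100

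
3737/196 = 19 + 13/196 = 19.07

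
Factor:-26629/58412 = -31/68 = - 2^(- 2)* 17^(-1)*31^1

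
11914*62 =738668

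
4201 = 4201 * 1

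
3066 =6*511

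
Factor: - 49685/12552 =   -  2^(-3)* 3^( - 1)*5^1*19^1 = - 95/24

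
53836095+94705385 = 148541480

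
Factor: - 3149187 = -3^1*457^1*2297^1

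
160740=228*705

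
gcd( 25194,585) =39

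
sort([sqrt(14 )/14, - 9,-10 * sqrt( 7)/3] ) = [ - 9,-10*sqrt ( 7)/3,sqrt( 14)/14]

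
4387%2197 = 2190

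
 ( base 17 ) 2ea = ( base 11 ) 691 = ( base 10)826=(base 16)33A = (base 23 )1CL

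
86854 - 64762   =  22092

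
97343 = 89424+7919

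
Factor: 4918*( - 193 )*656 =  - 622658144 = - 2^5*41^1*193^1*2459^1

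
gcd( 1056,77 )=11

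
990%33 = 0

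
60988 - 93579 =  - 32591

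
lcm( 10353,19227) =134589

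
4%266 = 4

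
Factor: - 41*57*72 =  - 2^3*3^3*19^1 * 41^1=- 168264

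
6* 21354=128124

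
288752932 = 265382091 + 23370841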